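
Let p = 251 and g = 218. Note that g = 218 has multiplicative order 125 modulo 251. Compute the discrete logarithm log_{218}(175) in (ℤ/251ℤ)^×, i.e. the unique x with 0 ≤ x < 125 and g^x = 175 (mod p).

54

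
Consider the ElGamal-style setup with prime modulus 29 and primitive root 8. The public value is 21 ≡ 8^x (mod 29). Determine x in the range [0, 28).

15

Successive powers of 8 modulo 29:
  8^0=1  8^1=8  8^2=6  8^3=19  8^4=7  8^5=27
  8^6=13  8^7=17  8^8=20  8^9=15  8^10=4  8^11=3
  8^12=24  8^13=18  8^14=28  8^15=21
So 8^15 ≡ 21 (mod 29), giving x = 15.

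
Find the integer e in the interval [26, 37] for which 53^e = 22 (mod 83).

31

Compute 53^26 mod 83 = 68, then multiply by 53 repeatedly:
  53^26=68  53^27=35  53^28=29  53^29=43  53^30=38
  53^31=22
Found 22 at exponent 31.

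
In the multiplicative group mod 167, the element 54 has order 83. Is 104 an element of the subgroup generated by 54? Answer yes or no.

104 ∈ ⟨54⟩ iff 104^83 ≡ 1 (mod 167), since |⟨54⟩| = 83.
104^83 mod 167 = 166.
Since 166 ≠ 1, 104 does not lie in the subgroup.

no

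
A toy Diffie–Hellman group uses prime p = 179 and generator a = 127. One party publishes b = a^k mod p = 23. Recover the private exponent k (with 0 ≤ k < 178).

5

Baby-step giant-step with m = ceil(sqrt(178)) = 14.
Baby table (127^j mod 179 for j=0..13):
  0:1  1:127  2:19  3:86  4:3  5:23  6:57  7:79
  8:9  9:69  10:171  11:58  12:27  13:28
Giant step factor: 127^(-14) ≡ 82 (mod 179).
Scan 23·82^i mod 179 for i = 0, 1, …:
  i=0: 23
Match at i=0, j=5: k = 0·14 + 5 = 5.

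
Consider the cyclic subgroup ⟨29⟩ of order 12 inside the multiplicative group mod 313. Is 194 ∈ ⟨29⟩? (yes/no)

⟨29⟩ has order 12; its elements mod 313 are {1, 25, 29, 54, 98, 99, 214, 215, 259, 284, 288, 312}.
194 is not in this set.

no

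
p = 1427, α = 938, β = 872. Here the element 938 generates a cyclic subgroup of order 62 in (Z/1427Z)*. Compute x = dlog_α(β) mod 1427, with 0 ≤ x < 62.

Successive powers of 938 modulo 1427:
  938^0=1  938^1=938  938^2=812  938^3=1065  938^4=70  938^5=18
  938^6=1187  938^7=346  938^8=619  938^9=1260  938^10=324  938^11=1388
  938^12=520  938^13=1153  938^14=1275  938^15=124  938^16=725  938^17=798
  938^18=776  938^19=118  938^20=805  938^21=207  938^22=94  938^23=1125
  938^24=697  938^25=220  938^26=872
So 938^26 ≡ 872 (mod 1427), giving x = 26.

26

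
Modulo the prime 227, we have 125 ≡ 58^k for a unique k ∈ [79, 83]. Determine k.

Compute 58^79 mod 227 = 125, then multiply by 58 repeatedly:
  58^79=125
Found 125 at exponent 79.

79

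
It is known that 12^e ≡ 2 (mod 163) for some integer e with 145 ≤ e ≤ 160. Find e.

151

Compute 12^145 mod 163 = 50, then multiply by 12 repeatedly:
  12^145=50  12^146=111  12^147=28  12^148=10  12^149=120
  12^150=136  12^151=2
Found 2 at exponent 151.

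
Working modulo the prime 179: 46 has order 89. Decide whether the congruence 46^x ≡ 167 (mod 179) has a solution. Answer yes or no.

no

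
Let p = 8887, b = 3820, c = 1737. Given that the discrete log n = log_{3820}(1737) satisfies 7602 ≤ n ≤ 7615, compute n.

7614

Compute 3820^7602 mod 8887 = 5891, then multiply by 3820 repeatedly:
  3820^7602=5891  3820^7603=1736  3820^7604=1818  3820^7605=4013  3820^7606=8472
  3820^7607=5473  3820^7608=4636  3820^7609=6616  3820^7610=7379  3820^7611=7103
  3820^7612=1449  3820^7613=7466  3820^7614=1737
Found 1737 at exponent 7614.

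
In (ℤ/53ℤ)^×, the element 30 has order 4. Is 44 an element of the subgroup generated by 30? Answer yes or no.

⟨30⟩ has order 4; its elements mod 53 are {1, 23, 30, 52}.
44 is not in this set.

no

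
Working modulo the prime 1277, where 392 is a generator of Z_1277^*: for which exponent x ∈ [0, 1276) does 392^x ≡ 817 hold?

1089

Baby-step giant-step with m = ceil(sqrt(1276)) = 36.
Baby table (392^j mod 1277 for j=0..35):
  0:1  1:392  2:424  3:198  4:996  5:947  6:894  7:550
  8:1064  9:786  10:355  11:1244  12:1111  13:55  14:1128  15:334
  16:674  17:1146  18:1005  19:644  20:879  21:1055  22:1089  23:370
  24:739  25:1086  26:471  27:744  28:492  29:37  30:457  31:364
  32:941  33:1096  34:560  35:1153
Giant step factor: 392^(-36) ≡ 109 (mod 1277).
Scan 817·109^i mod 1277 for i = 0, 1, …:
  i=0: 817   i=1: 940   i=2: 300   i=3: 775
  i=4: 193   i=5: 605   i=6: 818   i=7: 1049
  i=8: 688   i=9: 926     …   i=29: 675
  i=30: 786
Match at i=30, j=9: x = 30·36 + 9 = 1089.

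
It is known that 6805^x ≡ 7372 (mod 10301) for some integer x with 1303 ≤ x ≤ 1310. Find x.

1308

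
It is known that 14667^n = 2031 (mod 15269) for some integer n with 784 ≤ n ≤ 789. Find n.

Compute 14667^784 mod 15269 = 233, then multiply by 14667 repeatedly:
  14667^784=233  14667^785=12424  14667^786=2562  14667^787=15114  14667^788=1696
  14667^789=2031
Found 2031 at exponent 789.

789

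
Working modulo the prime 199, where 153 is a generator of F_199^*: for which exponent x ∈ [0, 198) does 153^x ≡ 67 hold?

183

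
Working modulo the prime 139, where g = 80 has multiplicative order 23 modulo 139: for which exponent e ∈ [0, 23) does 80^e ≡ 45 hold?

8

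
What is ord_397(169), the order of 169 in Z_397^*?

The order of 169 must divide p − 1 = 396 = 2^2 · 3^2 · 11.
Divisors: 1, 2, 3, 4, 6, 9, 11, 12, 18, 22, 33, 36, 44, 66, 99, 132, 198, 396.
Check each in increasing order: 169^1 ≡ 169;  169^2 ≡ 374;  169^3 ≡ 83;  169^4 ≡ 132;  169^6 ≡ 140;  169^9 ≡ 107;  169^11 ≡ 318;  169^12 ≡ 147;  169^18 ≡ 333;  169^22 ≡ 286;  169^33 ≡ 35;  169^36 ≡ 126;  169^44 ≡ 14;  169^66 ≡ 34;  169^99 ≡ 396;  169^132 ≡ 362;  169^198 ≡ 1.
Smallest exponent giving 1 is 198.

198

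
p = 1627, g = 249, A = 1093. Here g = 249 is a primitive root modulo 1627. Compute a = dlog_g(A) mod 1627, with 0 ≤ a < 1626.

1027

Baby-step giant-step with m = ceil(sqrt(1626)) = 41.
Baby table (249^j mod 1627 for j=0..40):
  0:1  1:249  2:175  3:1273  4:1339  5:1503  6:37  7:1078
  8:1594  9:1545  10:733  11:293  12:1369  13:838  14:406  15:220
  16:1089  17:1079  18:216  19:93  20:379  21:5  22:1245  23:875
  24:1484  25:187  26:1007  27:185  28:509  29:1462  30:1217  31:411
  32:1465  33:337  34:936  35:403  36:1100  37:564  38:514  39:1080
  40:465
Giant step factor: 249^(-41) ≡ 856 (mod 1627).
Scan 1093·856^i mod 1627 for i = 0, 1, …:
  i=0: 1093   i=1: 83   i=2: 1087   i=3: 1455
  i=4: 825   i=5: 82   i=6: 231   i=7: 869
  i=8: 325   i=9: 1610     …   i=24: 1344
  i=25: 175
Match at i=25, j=2: a = 25·41 + 2 = 1027.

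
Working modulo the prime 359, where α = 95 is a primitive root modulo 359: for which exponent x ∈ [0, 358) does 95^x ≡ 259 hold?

9

Successive powers of 95 modulo 359:
  95^0=1  95^1=95  95^2=50  95^3=83  95^4=346  95^5=201
  95^6=68  95^7=357  95^8=169  95^9=259
So 95^9 ≡ 259 (mod 359), giving x = 9.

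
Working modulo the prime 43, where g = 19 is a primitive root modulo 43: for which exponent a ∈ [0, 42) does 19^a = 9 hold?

Baby-step giant-step with m = ceil(sqrt(42)) = 7.
Baby table (19^j mod 43 for j=0..6):
  0:1  1:19  2:17  3:22  4:31  5:30  6:11
Giant step factor: 19^(-7) ≡ 7 (mod 43).
Scan 9·7^i mod 43 for i = 0, 1, …:
  i=0: 9   i=1: 20   i=2: 11
Match at i=2, j=6: a = 2·7 + 6 = 20.

20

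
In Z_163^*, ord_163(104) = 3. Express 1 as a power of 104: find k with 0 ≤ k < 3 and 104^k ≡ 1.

0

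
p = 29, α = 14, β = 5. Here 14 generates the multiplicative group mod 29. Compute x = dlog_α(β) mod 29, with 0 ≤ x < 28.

Successive powers of 14 modulo 29:
  14^0=1  14^1=14  14^2=22  14^3=18  14^4=20  14^5=19
  14^6=5
So 14^6 ≡ 5 (mod 29), giving x = 6.

6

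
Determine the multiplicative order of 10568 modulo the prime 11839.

5919

The order of 10568 must divide p − 1 = 11838 = 2 · 3 · 1973.
Divisors: 1, 2, 3, 6, 1973, 3946, 5919, 11838.
Check each in increasing order: 10568^1 ≡ 10568;  10568^2 ≡ 5337;  10568^3 ≡ 420;  10568^6 ≡ 10654;  10568^1973 ≡ 11159;  10568^3946 ≡ 679;  10568^5919 ≡ 1.
Smallest exponent giving 1 is 5919.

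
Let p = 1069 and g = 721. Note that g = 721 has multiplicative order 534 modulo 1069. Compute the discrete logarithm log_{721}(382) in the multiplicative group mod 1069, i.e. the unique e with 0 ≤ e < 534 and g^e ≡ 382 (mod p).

Baby-step giant-step with m = ceil(sqrt(534)) = 24.
Baby table (721^j mod 1069 for j=0..23):
  0:1  1:721  2:307  3:64  4:177  5:406  6:889  7:638
  8:328  9:239  10:210  11:681  12:330  13:612  14:824  15:809
  16:684  17:355  18:464  19:1016  20:271  21:833  22:884  23:240
Giant step factor: 721^(-24) ≡ 519 (mod 1069).
Scan 382·519^i mod 1069 for i = 0, 1, …:
  i=0: 382   i=1: 493   i=2: 376   i=3: 586
  i=4: 538   i=5: 213   i=6: 440   i=7: 663
  i=8: 948   i=9: 272     …   i=17: 703
  i=18: 328
Match at i=18, j=8: e = 18·24 + 8 = 440.

440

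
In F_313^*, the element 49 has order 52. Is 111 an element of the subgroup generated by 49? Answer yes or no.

no

111 ∈ ⟨49⟩ iff 111^52 ≡ 1 (mod 313), since |⟨49⟩| = 52.
111^52 mod 313 = 312.
Since 312 ≠ 1, 111 does not lie in the subgroup.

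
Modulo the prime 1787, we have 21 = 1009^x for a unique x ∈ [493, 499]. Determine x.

493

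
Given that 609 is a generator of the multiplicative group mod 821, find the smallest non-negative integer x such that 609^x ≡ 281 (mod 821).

Baby-step giant-step with m = ceil(sqrt(820)) = 29.
Baby table (609^j mod 821 for j=0..28):
  0:1  1:609  2:610  3:398  4:187  5:585  6:772  7:536
  8:487  9:202  10:689  11:70  12:759  13:8  14:767  15:775
  16:721  17:675  18:575  19:429  20:183  21:612  22:795  23:586
  24:560  25:325  26:64  27:389  28:453
Giant step factor: 609^(-29) ≡ 391 (mod 821).
Scan 281·391^i mod 821 for i = 0, 1, …:
  i=0: 281   i=1: 678   i=2: 736   i=3: 426
  i=4: 724   i=5: 660   i=6: 266   i=7: 560
Match at i=7, j=24: x = 7·29 + 24 = 227.

227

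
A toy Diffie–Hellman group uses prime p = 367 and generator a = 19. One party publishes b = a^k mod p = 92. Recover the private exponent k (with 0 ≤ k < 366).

296

Baby-step giant-step with m = ceil(sqrt(366)) = 20.
Baby table (19^j mod 367 for j=0..19):
  0:1  1:19  2:361  3:253  4:36  5:317  6:151  7:300
  8:195  9:35  10:298  11:157  12:47  13:159  14:85  15:147
  16:224  17:219  18:124  19:154
Giant step factor: 19^(-20) ≡ 110 (mod 367).
Scan 92·110^i mod 367 for i = 0, 1, …:
  i=0: 92   i=1: 211   i=2: 89   i=3: 248
  i=4: 122   i=5: 208   i=6: 126   i=7: 281
  i=8: 82   i=9: 212     …   i=13: 329
  i=14: 224
Match at i=14, j=16: k = 14·20 + 16 = 296.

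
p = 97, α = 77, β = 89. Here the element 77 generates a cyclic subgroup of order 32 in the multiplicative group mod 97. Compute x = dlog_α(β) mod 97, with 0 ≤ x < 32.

30

Successive powers of 77 modulo 97:
  77^0=1  77^1=77  77^2=12  77^3=51  77^4=47  77^5=30
  77^6=79  77^7=69  77^8=75  77^9=52  77^10=27  77^11=42
  77^12=33  77^13=19  77^14=8  77^15=34  77^16=96  77^17=20
  77^18=85  77^19=46  77^20=50  77^21=67  77^22=18  77^23=28
  77^24=22  77^25=45  77^26=70  77^27=55  77^28=64  77^29=78
  77^30=89
So 77^30 ≡ 89 (mod 97), giving x = 30.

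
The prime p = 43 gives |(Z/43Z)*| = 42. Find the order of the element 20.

42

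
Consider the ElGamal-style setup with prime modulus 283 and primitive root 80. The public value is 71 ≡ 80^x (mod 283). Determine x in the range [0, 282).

Baby-step giant-step with m = ceil(sqrt(282)) = 17.
Baby table (80^j mod 283 for j=0..16):
  0:1  1:80  2:174  3:53  4:278  5:166  6:262  7:18
  8:25  9:19  10:105  11:193  12:158  13:188  14:41  15:167
  16:59
Giant step factor: 80^(-17) ≡ 255 (mod 283).
Scan 71·255^i mod 283 for i = 0, 1, …:
  i=0: 71   i=1: 276   i=2: 196   i=3: 172
  i=4: 278
Match at i=4, j=4: x = 4·17 + 4 = 72.

72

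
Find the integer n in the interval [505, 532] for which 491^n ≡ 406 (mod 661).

528

Compute 491^505 mod 661 = 420, then multiply by 491 repeatedly:
  491^505=420  491^506=649  491^507=57  491^508=225  491^509=88
  491^510=243  491^511=333  491^512=236  491^513=201  491^514=202
  491^515=32  491^516=509  491^517=61  491^518=206  491^519=13
  491^520=434  491^521=252  491^522=125  491^523=563  491^524=135
  491^525=185  491^526=278  491^527=332  491^528=406
Found 406 at exponent 528.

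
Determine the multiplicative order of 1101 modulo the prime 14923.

14922

The order of 1101 must divide p − 1 = 14922 = 2 · 3^2 · 829.
Divisors: 1, 2, 3, 6, 9, 18, 829, 1658, 2487, 4974, 7461, 14922.
Check each in increasing order: 1101^1 ≡ 1101;  1101^2 ≡ 3438;  1101^3 ≡ 9719;  1101^6 ≡ 11294;  1101^9 ≡ 7721;  1101^18 ≡ 11379;  1101^829 ≡ 7257;  1101^1658 ≡ 782;  1101^2487 ≡ 4234;  1101^4974 ≡ 4233;  1101^7461 ≡ 14922;  1101^14922 ≡ 1.
Smallest exponent giving 1 is 14922.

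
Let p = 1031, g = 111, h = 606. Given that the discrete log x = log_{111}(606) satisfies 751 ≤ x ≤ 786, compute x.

766

Compute 111^751 mod 1031 = 739, then multiply by 111 repeatedly:
  111^751=739  111^752=580  111^753=458  111^754=319  111^755=355
  111^756=227  111^757=453  111^758=795  111^759=610  111^760=695
  111^761=851  111^762=640  111^763=932  111^764=352  111^765=925
  111^766=606
Found 606 at exponent 766.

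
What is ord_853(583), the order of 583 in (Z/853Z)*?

The order of 583 must divide p − 1 = 852 = 2^2 · 3 · 71.
Divisors: 1, 2, 3, 4, 6, 12, 71, 142, 213, 284, 426, 852.
Check each in increasing order: 583^1 ≡ 583;  583^2 ≡ 395;  583^3 ≡ 828;  583^4 ≡ 779;  583^6 ≡ 625;  583^12 ≡ 804;  583^71 ≡ 632;  583^142 ≡ 220;  583^213 ≡ 1.
Smallest exponent giving 1 is 213.

213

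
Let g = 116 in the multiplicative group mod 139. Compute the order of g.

23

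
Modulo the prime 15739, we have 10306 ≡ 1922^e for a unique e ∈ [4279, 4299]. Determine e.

Compute 1922^4279 mod 15739 = 2331, then multiply by 1922 repeatedly:
  1922^4279=2331  1922^4280=10306
Found 10306 at exponent 4280.

4280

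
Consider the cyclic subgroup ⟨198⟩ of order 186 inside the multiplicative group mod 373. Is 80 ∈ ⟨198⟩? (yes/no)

no

80 ∈ ⟨198⟩ iff 80^186 ≡ 1 (mod 373), since |⟨198⟩| = 186.
80^186 mod 373 = 372.
Since 372 ≠ 1, 80 does not lie in the subgroup.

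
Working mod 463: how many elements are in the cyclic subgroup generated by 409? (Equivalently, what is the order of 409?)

231

The order of 409 must divide p − 1 = 462 = 2 · 3 · 7 · 11.
Divisors: 1, 2, 3, 6, 7, 11, 14, 21, 22, 33, 42, 66, 77, 154, 231, 462.
Check each in increasing order: 409^1 ≡ 409;  409^2 ≡ 138;  409^3 ≡ 419;  409^6 ≡ 84;  409^7 ≡ 94;  409^11 ≡ 178;  409^14 ≡ 39;  409^21 ≡ 425;  409^22 ≡ 200;  409^33 ≡ 412;  409^42 ≡ 55;  409^66 ≡ 286;  409^77 ≡ 441;  409^154 ≡ 21;  409^231 ≡ 1.
Smallest exponent giving 1 is 231.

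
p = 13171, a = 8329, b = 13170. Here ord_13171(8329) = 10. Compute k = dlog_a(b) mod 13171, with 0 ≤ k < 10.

5

Successive powers of 8329 modulo 13171:
  8329^0=1  8329^1=8329  8329^2=584  8329^3=4037  8329^4=11781  8329^5=13170
So 8329^5 ≡ 13170 (mod 13171), giving k = 5.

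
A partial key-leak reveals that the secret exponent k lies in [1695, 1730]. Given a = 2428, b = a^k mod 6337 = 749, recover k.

1719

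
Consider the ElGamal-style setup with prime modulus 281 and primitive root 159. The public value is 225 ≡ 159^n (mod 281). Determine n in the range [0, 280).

234

Baby-step giant-step with m = ceil(sqrt(280)) = 17.
Baby table (159^j mod 281 for j=0..16):
  0:1  1:159  2:272  3:255  4:81  5:234  6:114  7:142
  8:98  9:127  10:242  11:262  12:70  13:171  14:213  15:147
  16:50
Giant step factor: 159^(-17) ≡ 24 (mod 281).
Scan 225·24^i mod 281 for i = 0, 1, …:
  i=0: 225   i=1: 61   i=2: 59   i=3: 11
  i=4: 264   i=5: 154   i=6: 43   i=7: 189
  i=8: 40   i=9: 117   i=10: 279   i=11: 233
  i=12: 253   i=13: 171
Match at i=13, j=13: n = 13·17 + 13 = 234.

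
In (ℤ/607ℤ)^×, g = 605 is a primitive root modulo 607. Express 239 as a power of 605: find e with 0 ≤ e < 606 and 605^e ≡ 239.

284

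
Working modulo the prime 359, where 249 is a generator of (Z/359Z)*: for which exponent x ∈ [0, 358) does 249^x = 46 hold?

Baby-step giant-step with m = ceil(sqrt(358)) = 19.
Baby table (249^j mod 359 for j=0..18):
  0:1  1:249  2:253  3:172  4:107  5:77  6:146  7:95
  8:320  9:341  10:185  11:113  12:135  13:228  14:50  15:244
  16:85  17:343  18:324
Giant step factor: 249^(-19) ≡ 29 (mod 359).
Scan 46·29^i mod 359 for i = 0, 1, …:
  i=0: 46   i=1: 257   i=2: 273   i=3: 19
  i=4: 192   i=5: 183   i=6: 281   i=7: 251
  i=8: 99   i=9: 358     …   i=17: 271
  i=18: 320
Match at i=18, j=8: x = 18·19 + 8 = 350.

350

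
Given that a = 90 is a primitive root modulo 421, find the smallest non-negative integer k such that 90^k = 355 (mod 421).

373

Baby-step giant-step with m = ceil(sqrt(420)) = 21.
Baby table (90^j mod 421 for j=0..20):
  0:1  1:90  2:101  3:249  4:97  5:310  6:114  7:156
  8:147  9:179  10:112  11:397  12:366  13:102  14:339  15:198
  16:138  17:211  18:45  19:261  20:335
Giant step factor: 90^(-21) ≡ 408 (mod 421).
Scan 355·408^i mod 421 for i = 0, 1, …:
  i=0: 355   i=1: 16   i=2: 213   i=3: 178
  i=4: 212   i=5: 191   i=6: 43   i=7: 283
  i=8: 110   i=9: 254     …   i=16: 378
  i=17: 138
Match at i=17, j=16: k = 17·21 + 16 = 373.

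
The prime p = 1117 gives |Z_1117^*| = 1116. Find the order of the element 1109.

The order of 1109 must divide p − 1 = 1116 = 2^2 · 3^2 · 31.
Divisors: 1, 2, 3, 4, 6, 9, 12, 18, 31, 36, 62, 93, 124, 186, 279, 372, 558, 1116.
Check each in increasing order: 1109^1 ≡ 1109;  1109^2 ≡ 64;  1109^3 ≡ 605;  1109^4 ≡ 745;  1109^6 ≡ 766;  1109^9 ≡ 992;  1109^12 ≡ 331;  1109^18 ≡ 1104;  1109^31 ≡ 914;  1109^36 ≡ 169;  1109^62 ≡ 997;  1109^93 ≡ 903;  1109^124 ≡ 996;  1109^186 ≡ 1116;  1109^279 ≡ 214;  1109^372 ≡ 1.
Smallest exponent giving 1 is 372.

372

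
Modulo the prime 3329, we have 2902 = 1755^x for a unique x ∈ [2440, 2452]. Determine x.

2449

Compute 1755^2440 mod 3329 = 689, then multiply by 1755 repeatedly:
  1755^2440=689  1755^2441=768  1755^2442=2924  1755^2443=1631  1755^2444=2794
  1755^2445=3182  1755^2446=1677  1755^2447=299  1755^2448=2092  1755^2449=2902
Found 2902 at exponent 2449.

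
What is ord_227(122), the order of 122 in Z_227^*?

The order of 122 must divide p − 1 = 226 = 2 · 113.
Divisors: 1, 2, 113, 226.
Check each in increasing order: 122^1 ≡ 122;  122^2 ≡ 129;  122^113 ≡ 1.
Smallest exponent giving 1 is 113.

113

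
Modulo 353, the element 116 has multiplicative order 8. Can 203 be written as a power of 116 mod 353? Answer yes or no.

no

⟨116⟩ has order 8; its elements mod 353 are {1, 42, 70, 116, 237, 283, 311, 352}.
203 is not in this set.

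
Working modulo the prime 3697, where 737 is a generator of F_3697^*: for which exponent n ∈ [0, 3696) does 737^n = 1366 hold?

1970

Baby-step giant-step with m = ceil(sqrt(3696)) = 61.
Baby table (737^j mod 3697 for j=0..60):
  0:1  1:737  2:3407  3:696  4:2766  5:1495  6:109  7:2696
  8:1663  9:1924  10:2037  11:287  12:790  13:1801  14:114  15:2684
  16:213  17:1707  18:1079  19:368  20:1335  21:493  22:1035  23:1213
  24:3004  25:3142  26:1332  27:1979  28:1905  29:2822  30:2100  31:2354
  32:1005  33:1285  34:613  35:747  36:3383  37:1493  38:2332  39:3276
  40:271  41:89  42:2744  43:69  44:2792  45:2172  46:3660  47:2307
  48:3336  49:127  50:1174  51:140  52:3361  53:67  54:1318  55:2752
  56:2268  57:472  58:346  59:3606  60:3176
Giant step factor: 737^(-61) ≡ 955 (mod 3697).
Scan 1366·955^i mod 3697 for i = 0, 1, …:
  i=0: 1366   i=1: 3186   i=2: 3696   i=3: 2742
  i=4: 1134   i=5: 3446   i=6: 600   i=7: 3662
  i=8: 3545   i=9: 2720     …   i=31: 516
  i=32: 1079
Match at i=32, j=18: n = 32·61 + 18 = 1970.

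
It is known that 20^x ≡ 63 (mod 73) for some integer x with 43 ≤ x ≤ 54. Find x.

Compute 20^43 mod 73 = 31, then multiply by 20 repeatedly:
  20^43=31  20^44=36  20^45=63
Found 63 at exponent 45.

45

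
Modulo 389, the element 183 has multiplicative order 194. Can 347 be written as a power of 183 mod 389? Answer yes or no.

347 ∈ ⟨183⟩ iff 347^194 ≡ 1 (mod 389), since |⟨183⟩| = 194.
347^194 mod 389 = 1.
Since 1 = 1, 347 lies in the subgroup.

yes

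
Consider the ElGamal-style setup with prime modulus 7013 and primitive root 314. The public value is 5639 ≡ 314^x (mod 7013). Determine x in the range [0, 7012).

6405

Baby-step giant-step with m = ceil(sqrt(7012)) = 84.
Baby table (314^j mod 7013 for j=0..83):
  0:1  1:314  2:414  3:3762  4:3084  5:582  6:410  7:2506
  8:1428  9:6573  10:2100  11:178  12:6801  13:3562  14:3401  15:1938
  16:5414  17:2850  18:4249  19:1716  20:5836  21:2111  22:3632  23:4342
  24:2866  25:2260  26:1327  27:2911  28:2364  29:5931  30:3889  31:884
  32:4069  33:1300  34:1446  35:5212  36:2539  37:4777  38:6209  39:12
  40:3768  41:4968  42:3066  43:1943  44:6984  45:4920  46:2020  47:3110
  48:1733  49:4161  50:2136  51:4469  52:666  53:5747  54:2217  55:1851
  56:6148  57:1897  58:6566  59:6915  60:4293  61:1506  62:3013  63:6340
  64:6081  65:1898  66:6880  67:316  68:1042  69:4590  70:3595  71:6750
  72:1574  73:3326  74:6440  75:2416  76:1220  77:4378  78:144  79:3138
  80:3512  81:1727  82:2277  83:6665
Giant step factor: 314^(-84) ≡ 504 (mod 7013).
Scan 5639·504^i mod 7013 for i = 0, 1, …:
  i=0: 5639   i=1: 1791   i=2: 5000   i=3: 2333
  i=4: 4661   i=5: 6802   i=6: 5864   i=7: 2983
  i=8: 2650   i=9: 3130     …   i=75: 5417
  i=76: 2111
Match at i=76, j=21: x = 76·84 + 21 = 6405.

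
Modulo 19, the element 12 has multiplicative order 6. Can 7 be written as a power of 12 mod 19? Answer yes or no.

⟨12⟩ has order 6; its elements mod 19 are {1, 7, 8, 11, 12, 18}.
7 is in this set.

yes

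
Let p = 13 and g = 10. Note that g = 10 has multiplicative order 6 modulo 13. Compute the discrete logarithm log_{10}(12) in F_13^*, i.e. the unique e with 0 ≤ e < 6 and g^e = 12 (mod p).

3

Successive powers of 10 modulo 13:
  10^0=1  10^1=10  10^2=9  10^3=12
So 10^3 ≡ 12 (mod 13), giving e = 3.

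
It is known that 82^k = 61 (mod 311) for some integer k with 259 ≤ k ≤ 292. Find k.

285

Compute 82^259 mod 311 = 34, then multiply by 82 repeatedly:
  82^259=34  82^260=300  82^261=31  82^262=54  82^263=74
  82^264=159  82^265=287  82^266=209  82^267=33  82^268=218
  82^269=149  82^270=89  82^271=145  82^272=72  82^273=306
  82^274=212  82^275=279  82^276=175  82^277=44  82^278=187
  82^279=95  82^280=15  82^281=297  82^282=96  82^283=97
  82^284=179  82^285=61
Found 61 at exponent 285.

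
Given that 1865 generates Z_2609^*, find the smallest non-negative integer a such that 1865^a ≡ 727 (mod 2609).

1719

Baby-step giant-step with m = ceil(sqrt(2608)) = 52.
Baby table (1865^j mod 2609 for j=0..51):
  0:1  1:1865  2:428  3:2475  4:554  5:46  6:2302  7:1425
  8:1663  9:2003  10:2116  11:1532  12:325  13:837  14:823  15:803
  16:29  17:1905  18:1976  19:1332  20:412  21:1334  22:1533  23:2190
  24:1265  25:689  26:1357  27:75  28:1598  29:792  30:386  31:2415
  32:841  33:456  34:2515  35:2102  36:1512  37:2160  38:104  39:894
  40:159  41:1718  42:218  43:2175  44:1989  45:2096  46:758  47:2201
  48:908  49:179  50:2492  51:951
Giant step factor: 1865^(-52) ≡ 2578 (mod 2609).
Scan 727·2578^i mod 2609 for i = 0, 1, …:
  i=0: 727   i=1: 944   i=2: 2044   i=3: 1861
  i=4: 2316   i=5: 1256   i=6: 199   i=7: 1658
  i=8: 782   i=9: 1848     …   i=32: 2445
  i=33: 2475
Match at i=33, j=3: a = 33·52 + 3 = 1719.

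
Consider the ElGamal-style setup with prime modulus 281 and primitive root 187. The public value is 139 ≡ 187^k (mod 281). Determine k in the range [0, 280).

203

Baby-step giant-step with m = ceil(sqrt(280)) = 17.
Baby table (187^j mod 281 for j=0..16):
  0:1  1:187  2:125  3:52  4:170  5:37  6:175  7:129
  8:238  9:108  10:245  11:12  12:277  13:95  14:62  15:73
  16:163
Giant step factor: 187^(-17) ≡ 131 (mod 281).
Scan 139·131^i mod 281 for i = 0, 1, …:
  i=0: 139   i=1: 225   i=2: 251   i=3: 4
  i=4: 243   i=5: 80   i=6: 83   i=7: 195
  i=8: 255   i=9: 247   i=10: 42   i=11: 163
Match at i=11, j=16: k = 11·17 + 16 = 203.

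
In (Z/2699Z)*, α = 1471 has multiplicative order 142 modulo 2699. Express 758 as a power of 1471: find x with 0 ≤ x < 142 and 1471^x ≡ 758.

93

Baby-step giant-step with m = ceil(sqrt(142)) = 12.
Baby table (1471^j mod 2699 for j=0..11):
  0:1  1:1471  2:1942  3:1140  4:861  5:700  6:1381  7:1803
  8:1795  9:823  10:1481  11:458
Giant step factor: 1471^(-12) ≡ 2665 (mod 2699).
Scan 758·2665^i mod 2699 for i = 0, 1, …:
  i=0: 758   i=1: 1218   i=2: 1772   i=3: 1829
  i=4: 2590   i=5: 1007   i=6: 849   i=7: 823
Match at i=7, j=9: x = 7·12 + 9 = 93.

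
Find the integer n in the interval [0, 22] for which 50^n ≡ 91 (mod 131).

Compute 50^0 mod 131 = 1, then multiply by 50 repeatedly:
  50^0=1  50^1=50  50^2=11  50^3=26  50^4=121
  50^5=24  50^6=21  50^7=2  50^8=100  50^9=22
  50^10=52  50^11=111  50^12=48  50^13=42  50^14=4
  50^15=69  50^16=44  50^17=104  50^18=91
Found 91 at exponent 18.

18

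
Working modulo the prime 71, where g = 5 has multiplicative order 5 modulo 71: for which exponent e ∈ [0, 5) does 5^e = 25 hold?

2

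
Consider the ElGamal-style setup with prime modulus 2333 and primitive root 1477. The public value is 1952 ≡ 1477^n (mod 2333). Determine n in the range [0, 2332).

Baby-step giant-step with m = ceil(sqrt(2332)) = 49.
Baby table (1477^j mod 2333 for j=0..48):
  0:1  1:1477  2:174  3:368  4:2280  5:1041  6:110  7:1493
  8:476  9:819  10:1169  11:193  12:435  13:920  14:1034  15:1436
  16:275  17:233  18:1190  19:881  20:1756  21:1649  22:2254  23:2300
  24:252  25:1257  26:1854  27:1749  28:642  29:1036  30:2057  31:623
  32:969  33:1084  34:630  35:1976  36:2302  37:873  38:1605  39:257
  40:1643  41:391  42:1256  43:377  44:1575  45:274  46:1089  47:1016
  48:513
Giant step factor: 1477^(-49) ≡ 1073 (mod 2333).
Scan 1952·1073^i mod 2333 for i = 0, 1, …:
  i=0: 1952   i=1: 1795   i=2: 1310   i=3: 1164
  i=4: 817   i=5: 1766   i=6: 522   i=7: 186
  i=8: 1273   i=9: 1124     …   i=26: 1809
  i=27: 1
Match at i=27, j=0: n = 27·49 + 0 = 1323.

1323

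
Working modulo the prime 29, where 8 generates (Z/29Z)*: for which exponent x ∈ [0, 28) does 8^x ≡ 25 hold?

Successive powers of 8 modulo 29:
  8^0=1  8^1=8  8^2=6  8^3=19  8^4=7  8^5=27
  8^6=13  8^7=17  8^8=20  8^9=15  8^10=4  8^11=3
  8^12=24  8^13=18  8^14=28  8^15=21  8^16=23  8^17=10
  8^18=22  8^19=2  8^20=16  8^21=12  8^22=9  8^23=14
  8^24=25
So 8^24 ≡ 25 (mod 29), giving x = 24.

24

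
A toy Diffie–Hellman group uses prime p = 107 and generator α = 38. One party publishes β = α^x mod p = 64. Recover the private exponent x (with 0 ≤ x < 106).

94

Baby-step giant-step with m = ceil(sqrt(106)) = 11.
Baby table (38^j mod 107 for j=0..10):
  0:1  1:38  2:53  3:88  4:27  5:63  6:40  7:22
  8:87  9:96  10:10
Giant step factor: 38^(-11) ≡ 78 (mod 107).
Scan 64·78^i mod 107 for i = 0, 1, …:
  i=0: 64   i=1: 70   i=2: 3   i=3: 20
  i=4: 62   i=5: 21   i=6: 33   i=7: 6
  i=8: 40
Match at i=8, j=6: x = 8·11 + 6 = 94.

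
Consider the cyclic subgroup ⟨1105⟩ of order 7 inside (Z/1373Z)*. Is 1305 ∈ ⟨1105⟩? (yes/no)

no

1305 ∈ ⟨1105⟩ iff 1305^7 ≡ 1 (mod 1373), since |⟨1105⟩| = 7.
1305^7 mod 1373 = 1176.
Since 1176 ≠ 1, 1305 does not lie in the subgroup.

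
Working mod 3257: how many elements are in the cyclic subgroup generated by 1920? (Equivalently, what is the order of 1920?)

407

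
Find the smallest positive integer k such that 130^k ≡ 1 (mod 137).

68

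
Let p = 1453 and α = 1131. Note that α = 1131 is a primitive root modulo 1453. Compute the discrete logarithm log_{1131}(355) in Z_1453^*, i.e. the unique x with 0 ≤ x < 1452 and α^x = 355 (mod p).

584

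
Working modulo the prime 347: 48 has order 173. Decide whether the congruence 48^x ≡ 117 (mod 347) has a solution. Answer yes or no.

117 ∈ ⟨48⟩ iff 117^173 ≡ 1 (mod 347), since |⟨48⟩| = 173.
117^173 mod 347 = 1.
Since 1 = 1, 117 lies in the subgroup.

yes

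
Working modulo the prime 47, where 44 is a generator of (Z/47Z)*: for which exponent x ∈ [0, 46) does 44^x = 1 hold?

0

Successive powers of 44 modulo 47:
  44^0=1
So 44^0 ≡ 1 (mod 47), giving x = 0.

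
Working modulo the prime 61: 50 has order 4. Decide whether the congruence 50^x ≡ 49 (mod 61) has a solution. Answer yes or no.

no

49 ∈ ⟨50⟩ iff 49^4 ≡ 1 (mod 61), since |⟨50⟩| = 4.
49^4 mod 61 = 57.
Since 57 ≠ 1, 49 does not lie in the subgroup.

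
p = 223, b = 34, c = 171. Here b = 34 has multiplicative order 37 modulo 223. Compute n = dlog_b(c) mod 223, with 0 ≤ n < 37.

30

Successive powers of 34 modulo 223:
  34^0=1  34^1=34  34^2=41  34^3=56  34^4=120  34^5=66
  34^6=14  34^7=30  34^8=128  34^9=115  34^10=119  34^11=32
  34^12=196  34^13=197  34^14=8  34^15=49  34^16=105  34^17=2
  34^18=68  34^19=82  34^20=112  34^21=17  34^22=132  34^23=28
  34^24=60  34^25=33  34^26=7  34^27=15  34^28=64  34^29=169
  34^30=171
So 34^30 ≡ 171 (mod 223), giving n = 30.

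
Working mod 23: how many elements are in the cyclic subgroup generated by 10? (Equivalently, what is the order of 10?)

The order of 10 must divide p − 1 = 22 = 2 · 11.
Divisors: 1, 2, 11, 22.
Check each in increasing order: 10^1 ≡ 10;  10^2 ≡ 8;  10^11 ≡ 22;  10^22 ≡ 1.
Smallest exponent giving 1 is 22.

22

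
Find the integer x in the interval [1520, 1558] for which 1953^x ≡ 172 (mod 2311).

1530

Compute 1953^1520 mod 2311 = 1898, then multiply by 1953 repeatedly:
  1953^1520=1898  1953^1521=2261  1953^1522=1723  1953^1523=203  1953^1524=1278
  1953^1525=54  1953^1526=1467  1953^1527=1722  1953^1528=561  1953^1529=219
  1953^1530=172
Found 172 at exponent 1530.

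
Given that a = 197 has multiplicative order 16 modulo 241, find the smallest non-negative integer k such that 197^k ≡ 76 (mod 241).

5

Successive powers of 197 modulo 241:
  197^0=1  197^1=197  197^2=8  197^3=130  197^4=64  197^5=76
So 197^5 ≡ 76 (mod 241), giving k = 5.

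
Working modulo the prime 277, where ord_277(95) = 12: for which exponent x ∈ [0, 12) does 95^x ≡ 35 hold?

11

Successive powers of 95 modulo 277:
  95^0=1  95^1=95  95^2=161  95^3=60  95^4=160  95^5=242
  95^6=276  95^7=182  95^8=116  95^9=217  95^10=117  95^11=35
So 95^11 ≡ 35 (mod 277), giving x = 11.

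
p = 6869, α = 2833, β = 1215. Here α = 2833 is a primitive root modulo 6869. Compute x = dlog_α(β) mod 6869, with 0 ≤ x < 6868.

4307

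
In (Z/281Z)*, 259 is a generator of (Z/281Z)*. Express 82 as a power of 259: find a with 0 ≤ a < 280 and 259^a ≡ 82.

Baby-step giant-step with m = ceil(sqrt(280)) = 17.
Baby table (259^j mod 281 for j=0..16):
  0:1  1:259  2:203  3:30  4:183  5:189  6:57  7:151
  8:50  9:24  10:34  11:95  12:158  13:177  14:40  15:244
  16:252
Giant step factor: 259^(-17) ≡ 159 (mod 281).
Scan 82·159^i mod 281 for i = 0, 1, …:
  i=0: 82   i=1: 112   i=2: 105   i=3: 116
  i=4: 179   i=5: 80   i=6: 75   i=7: 123
  i=8: 168   i=9: 17     …   i=14: 44
  i=15: 252
Match at i=15, j=16: a = 15·17 + 16 = 271.

271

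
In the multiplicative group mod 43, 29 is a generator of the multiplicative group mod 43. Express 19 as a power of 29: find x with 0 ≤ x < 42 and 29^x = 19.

Baby-step giant-step with m = ceil(sqrt(42)) = 7.
Baby table (29^j mod 43 for j=0..6):
  0:1  1:29  2:24  3:8  4:17  5:20  6:21
Giant step factor: 29^(-7) ≡ 37 (mod 43).
Scan 19·37^i mod 43 for i = 0, 1, …:
  i=0: 19   i=1: 15   i=2: 39   i=3: 24
Match at i=3, j=2: x = 3·7 + 2 = 23.

23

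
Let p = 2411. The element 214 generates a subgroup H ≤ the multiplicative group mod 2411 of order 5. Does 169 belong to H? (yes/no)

⟨214⟩ has order 5; its elements mod 2411 are {1, 169, 214, 2040, 2398}.
169 is in this set.

yes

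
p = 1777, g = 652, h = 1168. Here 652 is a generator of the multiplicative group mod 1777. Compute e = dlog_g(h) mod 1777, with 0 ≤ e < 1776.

1416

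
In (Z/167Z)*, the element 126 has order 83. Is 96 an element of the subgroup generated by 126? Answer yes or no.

yes

96 ∈ ⟨126⟩ iff 96^83 ≡ 1 (mod 167), since |⟨126⟩| = 83.
96^83 mod 167 = 1.
Since 1 = 1, 96 lies in the subgroup.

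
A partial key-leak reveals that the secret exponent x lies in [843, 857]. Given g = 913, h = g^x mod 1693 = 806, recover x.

857

Compute 913^843 mod 1693 = 1463, then multiply by 913 repeatedly:
  913^843=1463  913^844=1635  913^845=1222  913^846=1692  913^847=780
  913^848=1080  913^849=714  913^850=77  913^851=888  913^852=1490
  913^853=891  913^854=843  913^855=1037  913^856=394  913^857=806
Found 806 at exponent 857.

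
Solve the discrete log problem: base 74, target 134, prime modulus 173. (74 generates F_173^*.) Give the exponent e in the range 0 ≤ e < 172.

145

Baby-step giant-step with m = ceil(sqrt(172)) = 14.
Baby table (74^j mod 173 for j=0..13):
  0:1  1:74  2:113  3:58  4:140  5:153  6:77  7:162
  8:51  9:141  10:54  11:17  12:47  13:18
Giant step factor: 74^(-14) ≡ 163 (mod 173).
Scan 134·163^i mod 173 for i = 0, 1, …:
  i=0: 134   i=1: 44   i=2: 79   i=3: 75
  i=4: 115   i=5: 61   i=6: 82   i=7: 45
  i=8: 69   i=9: 2   i=10: 153
Match at i=10, j=5: e = 10·14 + 5 = 145.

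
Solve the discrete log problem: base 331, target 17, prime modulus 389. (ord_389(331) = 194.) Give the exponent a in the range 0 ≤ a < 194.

24

Successive powers of 331 modulo 389:
  331^0=1  331^1=331  331^2=252  331^3=166  331^4=97  331^5=209
  331^6=326  331^7=153  331^8=73  331^9=45  331^10=113  331^11=59
  331^12=79  331^13=86  331^14=69  331^15=277  331^16=272  331^17=173
  331^18=80  331^19=28  331^20=321  331^21=54  331^22=369  331^23=382
  331^24=17
So 331^24 ≡ 17 (mod 389), giving a = 24.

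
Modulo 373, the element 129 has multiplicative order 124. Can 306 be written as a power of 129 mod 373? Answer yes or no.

yes

306 ∈ ⟨129⟩ iff 306^124 ≡ 1 (mod 373), since |⟨129⟩| = 124.
306^124 mod 373 = 1.
Since 1 = 1, 306 lies in the subgroup.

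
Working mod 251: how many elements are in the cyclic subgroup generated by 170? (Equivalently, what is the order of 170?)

The order of 170 must divide p − 1 = 250 = 2 · 5^3.
Divisors: 1, 2, 5, 10, 25, 50, 125, 250.
Check each in increasing order: 170^1 ≡ 170;  170^2 ≡ 35;  170^5 ≡ 171;  170^10 ≡ 125;  170^25 ≡ 231;  170^50 ≡ 149;  170^125 ≡ 250;  170^250 ≡ 1.
Smallest exponent giving 1 is 250.

250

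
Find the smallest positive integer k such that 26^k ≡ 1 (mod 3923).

The order of 26 must divide p − 1 = 3922 = 2 · 37 · 53.
Divisors: 1, 2, 37, 53, 74, 106, 1961, 3922.
Check each in increasing order: 26^1 ≡ 26;  26^2 ≡ 676;  26^37 ≡ 968;  26^53 ≡ 783;  26^74 ≡ 3350;  26^106 ≡ 1101;  26^1961 ≡ 3922;  26^3922 ≡ 1.
Smallest exponent giving 1 is 3922.

3922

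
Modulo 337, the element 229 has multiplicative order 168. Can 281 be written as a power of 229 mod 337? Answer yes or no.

yes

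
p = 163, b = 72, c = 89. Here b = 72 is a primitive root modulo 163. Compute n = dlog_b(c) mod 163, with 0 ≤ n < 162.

127

Baby-step giant-step with m = ceil(sqrt(162)) = 13.
Baby table (72^j mod 163 for j=0..12):
  0:1  1:72  2:131  3:141  4:46  5:52  6:158  7:129
  8:160  9:110  10:96  11:66  12:25
Giant step factor: 72^(-13) ≡ 70 (mod 163).
Scan 89·70^i mod 163 for i = 0, 1, …:
  i=0: 89   i=1: 36   i=2: 75   i=3: 34
  i=4: 98   i=5: 14   i=6: 2   i=7: 140
  i=8: 20   i=9: 96
Match at i=9, j=10: n = 9·13 + 10 = 127.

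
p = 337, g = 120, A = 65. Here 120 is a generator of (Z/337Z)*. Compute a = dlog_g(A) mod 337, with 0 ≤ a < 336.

Baby-step giant-step with m = ceil(sqrt(336)) = 19.
Baby table (120^j mod 337 for j=0..18):
  0:1  1:120  2:246  3:201  4:193  5:244  6:298  7:38
  8:179  9:249  10:224  11:257  12:173  13:203  14:96  15:62
  16:26  17:87  18:330
Giant step factor: 120^(-19) ≡ 270 (mod 337).
Scan 65·270^i mod 337 for i = 0, 1, …:
  i=0: 65   i=1: 26
Match at i=1, j=16: a = 1·19 + 16 = 35.

35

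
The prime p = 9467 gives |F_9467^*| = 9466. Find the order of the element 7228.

4733

The order of 7228 must divide p − 1 = 9466 = 2 · 4733.
Divisors: 1, 2, 4733, 9466.
Check each in increasing order: 7228^1 ≡ 7228;  7228^2 ≡ 5078;  7228^4733 ≡ 1.
Smallest exponent giving 1 is 4733.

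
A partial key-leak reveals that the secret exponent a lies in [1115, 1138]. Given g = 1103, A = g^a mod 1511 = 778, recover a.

Compute 1103^1115 mod 1511 = 633, then multiply by 1103 repeatedly:
  1103^1115=633  1103^1116=117  1103^1117=616  1103^1118=1009  1103^1119=831
  1103^1120=927  1103^1121=1045  1103^1122=1253  1103^1123=1005  1103^1124=952
  1103^1125=1422  1103^1126=48  1103^1127=59  1103^1128=104  1103^1129=1387
  1103^1130=729  1103^1131=235  1103^1132=824  1103^1133=761  1103^1134=778
Found 778 at exponent 1134.

1134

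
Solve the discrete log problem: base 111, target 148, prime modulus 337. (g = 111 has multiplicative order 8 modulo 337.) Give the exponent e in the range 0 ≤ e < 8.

Successive powers of 111 modulo 337:
  111^0=1  111^1=111  111^2=189  111^3=85  111^4=336  111^5=226
  111^6=148
So 111^6 ≡ 148 (mod 337), giving e = 6.

6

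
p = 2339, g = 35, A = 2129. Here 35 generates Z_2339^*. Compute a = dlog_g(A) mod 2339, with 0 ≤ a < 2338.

2325

Baby-step giant-step with m = ceil(sqrt(2338)) = 49.
Baby table (35^j mod 2339 for j=0..48):
  0:1  1:35  2:1225  3:773  4:1326  5:1969  6:1084  7:516
  8:1687  9:570  10:1238  11:1228  12:878  13:323  14:1949  15:384
  16:1745  17:261  18:2118  19:1621  20:599  21:2253  22:1668  23:2244
  24:1353  25:575  26:1413  27:336  28:65  29:2275  30:99  31:1126
  32:1986  33:1679  34:290  35:794  36:2061  37:1965  38:944  39:294
  40:934  41:2283  42:379  43:1570  44:1153  45:592  46:2008  47:110
  48:1511
Giant step factor: 35^(-49) ≡ 2121 (mod 2339).
Scan 2129·2121^i mod 2339 for i = 0, 1, …:
  i=0: 2129   i=1: 1339   i=2: 473   i=3: 2141
  i=4: 1062   i=5: 45   i=6: 1885   i=7: 734
  i=8: 1379   i=9: 1109     …   i=46: 1473
  i=47: 1668
Match at i=47, j=22: a = 47·49 + 22 = 2325.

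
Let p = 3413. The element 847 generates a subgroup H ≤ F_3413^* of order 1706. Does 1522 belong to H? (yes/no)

no

1522 ∈ ⟨847⟩ iff 1522^1706 ≡ 1 (mod 3413), since |⟨847⟩| = 1706.
1522^1706 mod 3413 = 3412.
Since 3412 ≠ 1, 1522 does not lie in the subgroup.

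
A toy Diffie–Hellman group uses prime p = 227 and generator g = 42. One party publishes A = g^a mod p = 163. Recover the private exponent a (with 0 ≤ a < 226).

Baby-step giant-step with m = ceil(sqrt(226)) = 16.
Baby table (42^j mod 227 for j=0..15):
  0:1  1:42  2:175  3:86  4:207  5:68  6:132  7:96
  8:173  9:2  10:84  11:123  12:172  13:187  14:136  15:37
Giant step factor: 42^(-16) ≡ 214 (mod 227).
Scan 163·214^i mod 227 for i = 0, 1, …:
  i=0: 163   i=1: 151   i=2: 80   i=3: 95
  i=4: 127   i=5: 165   i=6: 125   i=7: 191
  i=8: 14   i=9: 45   i=10: 96
Match at i=10, j=7: a = 10·16 + 7 = 167.

167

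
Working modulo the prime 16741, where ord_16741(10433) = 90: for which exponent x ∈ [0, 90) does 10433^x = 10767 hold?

89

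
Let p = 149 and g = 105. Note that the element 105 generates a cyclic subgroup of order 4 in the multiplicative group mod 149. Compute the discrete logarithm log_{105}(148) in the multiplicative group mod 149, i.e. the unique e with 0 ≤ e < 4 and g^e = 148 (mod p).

2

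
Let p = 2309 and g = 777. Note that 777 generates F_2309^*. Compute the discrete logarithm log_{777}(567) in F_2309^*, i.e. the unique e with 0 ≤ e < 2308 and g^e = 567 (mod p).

25

Successive powers of 777 modulo 2309:
  777^0=1  777^1=777  777^2=1080  777^3=993  777^4=355  777^5=1064
  777^6=106  777^7=1547  777^8=1339  777^9=1353  777^10=686  777^11=1952
  777^12=2000  777^13=43  777^14=1085  777^15=260  777^16=1137  777^17=1411
  777^18=1881  777^19=2249  777^20=1869  777^21=2161  777^22=454  777^23=1790
  777^24=812  777^25=567
So 777^25 ≡ 567 (mod 2309), giving e = 25.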